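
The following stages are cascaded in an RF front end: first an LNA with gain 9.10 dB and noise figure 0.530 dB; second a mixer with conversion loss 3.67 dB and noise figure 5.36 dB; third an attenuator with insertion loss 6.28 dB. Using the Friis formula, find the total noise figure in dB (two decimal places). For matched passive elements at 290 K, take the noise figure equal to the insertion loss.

Convert to linear (a loss of L dB is a gain of −L dB): F_i = 10^(NF_i/10), G_i = 10^(G_i,dB/10)
  Stage 1: F_1 = 10^(0.530/10) = 1.130, G_1 = 10^(9.10/10) = 8.128
  Stage 2: F_2 = 10^(5.36/10) = 3.436, G_2 = 10^(−3.67/10) = 0.4295
  Stage 3: F_3 = 10^(6.28/10) = 4.246, G_3 = 10^(−6.28/10) = 0.2355
Friis cascade:
  F = 1.130 + (3.436 − 1)/8.128 + (4.246 − 1)/3.491 = 2.359
NF = 10 log₁₀(2.359) = 3.73 dB

3.73 dB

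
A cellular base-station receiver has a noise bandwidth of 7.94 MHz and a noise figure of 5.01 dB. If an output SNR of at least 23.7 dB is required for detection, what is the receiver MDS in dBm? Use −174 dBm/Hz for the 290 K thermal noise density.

Sensitivity = −174 + 10 log₁₀(B) + NF + SNR_min
= −174 + 69 + 5.01 + 23.7
= −76.29 dBm → −76.3 dBm

−76.3 dBm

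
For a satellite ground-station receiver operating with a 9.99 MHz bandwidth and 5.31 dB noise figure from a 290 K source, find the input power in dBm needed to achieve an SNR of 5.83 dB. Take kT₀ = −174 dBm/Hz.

−92.9 dBm

Sensitivity = −174 + 10 log₁₀(B) + NF + SNR_min
= −174 + 70 + 5.31 + 5.83
= −92.86 dBm → −92.9 dBm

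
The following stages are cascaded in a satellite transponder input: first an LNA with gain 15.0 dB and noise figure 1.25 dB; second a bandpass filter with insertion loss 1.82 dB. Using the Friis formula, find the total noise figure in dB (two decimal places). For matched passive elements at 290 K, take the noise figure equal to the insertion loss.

1.30 dB

Convert to linear (a loss of L dB is a gain of −L dB): F_i = 10^(NF_i/10), G_i = 10^(G_i,dB/10)
  Stage 1: F_1 = 10^(1.25/10) = 1.334, G_1 = 10^(15.0/10) = 31.62
  Stage 2: F_2 = 10^(1.82/10) = 1.521, G_2 = 10^(−1.82/10) = 0.6577
Friis cascade:
  F = 1.334 + (1.521 − 1)/31.62 = 1.350
NF = 10 log₁₀(1.350) = 1.30 dB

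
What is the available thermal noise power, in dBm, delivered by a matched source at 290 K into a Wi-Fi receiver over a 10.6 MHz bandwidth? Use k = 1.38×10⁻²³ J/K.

P_n = kTB = 1.38×10⁻²³ × 290 × 1.06×10⁷ = 4.24×10⁻¹⁴ W
In dBm: 10 log₁₀(4.24×10⁻¹⁴ / 10⁻³) = −103.7 dBm

−103.7 dBm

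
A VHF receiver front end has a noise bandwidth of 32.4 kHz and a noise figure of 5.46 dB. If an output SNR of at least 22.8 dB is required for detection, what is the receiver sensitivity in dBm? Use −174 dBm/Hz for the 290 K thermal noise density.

Sensitivity = −174 + 10 log₁₀(B) + NF + SNR_min
= −174 + 45.11 + 5.46 + 22.8
= −100.63 dBm → −100.6 dBm

−100.6 dBm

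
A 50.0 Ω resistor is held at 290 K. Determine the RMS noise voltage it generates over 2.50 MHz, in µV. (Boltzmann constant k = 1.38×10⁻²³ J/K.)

1.41 µV

V_n = √(4kTRB)
4kTRB = 4 × 1.38×10⁻²³ × 290 × 5.00×10¹ × 2.50×10⁶ = 2.00×10⁻¹² V²
V_n = √(2.00×10⁻¹²) = 1.41×10⁻⁶ V = 1.41 µV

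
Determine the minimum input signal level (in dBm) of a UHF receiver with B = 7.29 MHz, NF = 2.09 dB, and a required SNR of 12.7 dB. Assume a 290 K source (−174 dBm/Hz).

−90.6 dBm

Sensitivity = −174 + 10 log₁₀(B) + NF + SNR_min
= −174 + 68.63 + 2.09 + 12.7
= −90.58 dBm → −90.6 dBm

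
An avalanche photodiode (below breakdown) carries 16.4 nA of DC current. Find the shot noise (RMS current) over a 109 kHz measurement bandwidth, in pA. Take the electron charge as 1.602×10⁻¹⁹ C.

23.9 pA

I_n = √(2qI·B)
2qI·B = 2 × 1.602×10⁻¹⁹ × 1.64×10⁻⁸ × 1.09×10⁵ = 5.73×10⁻²² A²
I_n = √(5.73×10⁻²²) = 2.39×10⁻¹¹ A = 23.9 pA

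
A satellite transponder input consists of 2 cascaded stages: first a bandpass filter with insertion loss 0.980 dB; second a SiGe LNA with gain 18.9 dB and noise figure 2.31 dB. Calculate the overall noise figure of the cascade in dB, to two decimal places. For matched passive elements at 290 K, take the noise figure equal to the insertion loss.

3.29 dB

Convert to linear (a loss of L dB is a gain of −L dB): F_i = 10^(NF_i/10), G_i = 10^(G_i,dB/10)
  Stage 1: F_1 = 10^(0.980/10) = 1.253, G_1 = 10^(−0.980/10) = 0.7980
  Stage 2: F_2 = 10^(2.31/10) = 1.702, G_2 = 10^(18.9/10) = 77.62
Friis cascade:
  F = 1.253 + (1.702 − 1)/0.7980 = 2.133
NF = 10 log₁₀(2.133) = 3.29 dB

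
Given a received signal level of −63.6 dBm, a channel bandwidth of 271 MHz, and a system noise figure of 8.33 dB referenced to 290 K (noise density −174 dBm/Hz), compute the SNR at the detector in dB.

Noise floor: N = −174 + 10 log₁₀(B) + NF
10 log₁₀(2.71×10⁸) = 84.33 dB
N = −174 + 84.33 + 8.33 = −81.34 dBm
SNR = P_sig − N = −63.6 − (−81.34) = 17.74 dB → 17.7 dB

17.7 dB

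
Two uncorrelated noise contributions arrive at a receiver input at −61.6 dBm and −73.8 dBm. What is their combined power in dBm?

Convert to linear, add, convert back:
P₁ = 6.92×10⁻¹⁰ W, P₂ = 4.17×10⁻¹¹ W
P_tot = 7.34×10⁻¹⁰ W → 10 log₁₀(P_tot / 10⁻³) = −61.3 dBm

−61.3 dBm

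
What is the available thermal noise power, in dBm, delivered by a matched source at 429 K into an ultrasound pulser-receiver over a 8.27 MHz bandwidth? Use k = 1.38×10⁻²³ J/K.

−103.1 dBm

P_n = kTB = 1.38×10⁻²³ × 429 × 8.27×10⁶ = 4.90×10⁻¹⁴ W
In dBm: 10 log₁₀(4.90×10⁻¹⁴ / 10⁻³) = −103.1 dBm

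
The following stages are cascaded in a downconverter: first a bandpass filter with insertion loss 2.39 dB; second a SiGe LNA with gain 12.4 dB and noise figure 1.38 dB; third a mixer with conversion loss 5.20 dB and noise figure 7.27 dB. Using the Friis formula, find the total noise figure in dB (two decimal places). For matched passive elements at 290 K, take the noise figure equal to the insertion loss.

4.49 dB

Convert to linear (a loss of L dB is a gain of −L dB): F_i = 10^(NF_i/10), G_i = 10^(G_i,dB/10)
  Stage 1: F_1 = 10^(2.39/10) = 1.734, G_1 = 10^(−2.39/10) = 0.5768
  Stage 2: F_2 = 10^(1.38/10) = 1.374, G_2 = 10^(12.4/10) = 17.38
  Stage 3: F_3 = 10^(7.27/10) = 5.333, G_3 = 10^(−5.20/10) = 0.3020
Friis cascade:
  F = 1.734 + (1.374 − 1)/0.5768 + (5.333 − 1)/10.02 = 2.815
NF = 10 log₁₀(2.815) = 4.49 dB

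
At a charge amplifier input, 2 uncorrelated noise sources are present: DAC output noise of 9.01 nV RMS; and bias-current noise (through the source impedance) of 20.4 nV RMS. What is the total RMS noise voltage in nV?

Uncorrelated sources add in power (mean-square): V_tot = √(ΣV_i²)
V_tot = √[(9.01×10⁻⁹)² + (2.04×10⁻⁸)²] = 2.23×10⁻⁸ V = 22.3 nV

22.3 nV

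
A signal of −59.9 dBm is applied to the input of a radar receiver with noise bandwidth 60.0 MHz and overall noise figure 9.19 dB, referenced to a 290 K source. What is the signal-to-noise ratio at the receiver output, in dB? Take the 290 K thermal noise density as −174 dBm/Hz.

Noise floor: N = −174 + 10 log₁₀(B) + NF
10 log₁₀(6.00×10⁷) = 77.78 dB
N = −174 + 77.78 + 9.19 = −87.03 dBm
SNR = P_sig − N = −59.9 − (−87.03) = 27.13 dB → 27.1 dB

27.1 dB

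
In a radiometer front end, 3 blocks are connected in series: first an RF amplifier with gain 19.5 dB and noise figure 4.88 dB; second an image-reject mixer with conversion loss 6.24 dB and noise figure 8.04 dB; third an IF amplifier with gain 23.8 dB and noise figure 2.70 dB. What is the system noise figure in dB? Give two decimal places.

Convert to linear (a loss of L dB is a gain of −L dB): F_i = 10^(NF_i/10), G_i = 10^(G_i,dB/10)
  Stage 1: F_1 = 10^(4.88/10) = 3.076, G_1 = 10^(19.5/10) = 89.13
  Stage 2: F_2 = 10^(8.04/10) = 6.368, G_2 = 10^(−6.24/10) = 0.2377
  Stage 3: F_3 = 10^(2.70/10) = 1.862, G_3 = 10^(23.8/10) = 239.9
Friis cascade:
  F = 3.076 + (6.368 − 1)/89.13 + (1.862 − 1)/21.18 = 3.177
NF = 10 log₁₀(3.177) = 5.02 dB

5.02 dB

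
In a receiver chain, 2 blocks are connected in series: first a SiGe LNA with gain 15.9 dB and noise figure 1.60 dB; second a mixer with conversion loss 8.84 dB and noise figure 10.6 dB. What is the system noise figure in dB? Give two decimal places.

2.34 dB

Convert to linear (a loss of L dB is a gain of −L dB): F_i = 10^(NF_i/10), G_i = 10^(G_i,dB/10)
  Stage 1: F_1 = 10^(1.60/10) = 1.445, G_1 = 10^(15.9/10) = 38.90
  Stage 2: F_2 = 10^(10.6/10) = 11.48, G_2 = 10^(−8.84/10) = 0.1306
Friis cascade:
  F = 1.445 + (11.48 − 1)/38.90 = 1.715
NF = 10 log₁₀(1.715) = 2.34 dB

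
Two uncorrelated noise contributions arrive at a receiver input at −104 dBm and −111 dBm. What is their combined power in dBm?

−103.2 dBm

Convert to linear, add, convert back:
P₁ = 3.98×10⁻¹⁴ W, P₂ = 7.94×10⁻¹⁵ W
P_tot = 4.78×10⁻¹⁴ W → 10 log₁₀(P_tot / 10⁻³) = −103.2 dBm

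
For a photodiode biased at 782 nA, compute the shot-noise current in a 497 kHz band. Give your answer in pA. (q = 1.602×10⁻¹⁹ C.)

I_n = √(2qI·B)
2qI·B = 2 × 1.602×10⁻¹⁹ × 7.82×10⁻⁷ × 4.97×10⁵ = 1.25×10⁻¹⁹ A²
I_n = √(1.25×10⁻¹⁹) = 3.53×10⁻¹⁰ A = 353 pA

353 pA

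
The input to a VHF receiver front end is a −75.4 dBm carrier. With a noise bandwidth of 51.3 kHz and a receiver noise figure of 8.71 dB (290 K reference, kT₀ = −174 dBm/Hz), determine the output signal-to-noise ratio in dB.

42.8 dB

Noise floor: N = −174 + 10 log₁₀(B) + NF
10 log₁₀(5.13×10⁴) = 47.1 dB
N = −174 + 47.1 + 8.71 = −118.19 dBm
SNR = P_sig − N = −75.4 − (−118.19) = 42.79 dB → 42.8 dB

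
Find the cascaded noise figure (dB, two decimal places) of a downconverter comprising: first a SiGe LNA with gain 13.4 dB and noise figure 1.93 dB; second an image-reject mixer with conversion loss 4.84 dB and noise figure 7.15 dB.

2.43 dB

Convert to linear (a loss of L dB is a gain of −L dB): F_i = 10^(NF_i/10), G_i = 10^(G_i,dB/10)
  Stage 1: F_1 = 10^(1.93/10) = 1.560, G_1 = 10^(13.4/10) = 21.88
  Stage 2: F_2 = 10^(7.15/10) = 5.188, G_2 = 10^(−4.84/10) = 0.3281
Friis cascade:
  F = 1.560 + (5.188 − 1)/21.88 = 1.751
NF = 10 log₁₀(1.751) = 2.43 dB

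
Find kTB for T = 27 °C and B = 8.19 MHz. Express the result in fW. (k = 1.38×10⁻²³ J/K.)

33.9 fW

T = 27 °C + 273.15 = 300.15 K
P_n = kTB = 1.38×10⁻²³ × 300.15 × 8.19×10⁶ = 3.39×10⁻¹⁴ W = 33.9 fW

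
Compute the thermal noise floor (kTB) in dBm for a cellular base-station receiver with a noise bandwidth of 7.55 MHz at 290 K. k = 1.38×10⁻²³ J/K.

−105.2 dBm

P_n = kTB = 1.38×10⁻²³ × 290 × 7.55×10⁶ = 3.02×10⁻¹⁴ W
In dBm: 10 log₁₀(3.02×10⁻¹⁴ / 10⁻³) = −105.2 dBm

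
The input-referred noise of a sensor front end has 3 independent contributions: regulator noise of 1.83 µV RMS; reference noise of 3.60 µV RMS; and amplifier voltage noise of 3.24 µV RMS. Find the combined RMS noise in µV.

Uncorrelated sources add in power (mean-square): V_tot = √(ΣV_i²)
V_tot = √[(1.83×10⁻⁶)² + (3.60×10⁻⁶)² + (3.24×10⁻⁶)²] = 5.18×10⁻⁶ V = 5.18 µV

5.18 µV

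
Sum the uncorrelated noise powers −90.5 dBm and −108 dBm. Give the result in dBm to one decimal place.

Convert to linear, add, convert back:
P₁ = 8.91×10⁻¹³ W, P₂ = 1.58×10⁻¹⁴ W
P_tot = 9.07×10⁻¹³ W → 10 log₁₀(P_tot / 10⁻³) = −90.4 dBm

−90.4 dBm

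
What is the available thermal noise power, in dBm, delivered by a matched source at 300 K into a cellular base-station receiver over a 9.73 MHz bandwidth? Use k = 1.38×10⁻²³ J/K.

−103.9 dBm

P_n = kTB = 1.38×10⁻²³ × 300 × 9.73×10⁶ = 4.03×10⁻¹⁴ W
In dBm: 10 log₁₀(4.03×10⁻¹⁴ / 10⁻³) = −103.9 dBm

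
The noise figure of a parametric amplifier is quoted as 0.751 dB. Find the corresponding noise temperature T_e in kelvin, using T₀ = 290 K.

54.7 K

F = 10^(0.751/10) = 1.18878
T_e = (F − 1)·T₀ = (1.18878 − 1) × 290 = 54.7 K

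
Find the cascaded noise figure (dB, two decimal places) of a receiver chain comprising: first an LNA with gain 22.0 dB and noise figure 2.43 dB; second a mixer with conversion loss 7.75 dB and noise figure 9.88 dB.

Convert to linear (a loss of L dB is a gain of −L dB): F_i = 10^(NF_i/10), G_i = 10^(G_i,dB/10)
  Stage 1: F_1 = 10^(2.43/10) = 1.750, G_1 = 10^(22.0/10) = 158.5
  Stage 2: F_2 = 10^(9.88/10) = 9.727, G_2 = 10^(−7.75/10) = 0.1679
Friis cascade:
  F = 1.750 + (9.727 − 1)/158.5 = 1.805
NF = 10 log₁₀(1.805) = 2.56 dB

2.56 dB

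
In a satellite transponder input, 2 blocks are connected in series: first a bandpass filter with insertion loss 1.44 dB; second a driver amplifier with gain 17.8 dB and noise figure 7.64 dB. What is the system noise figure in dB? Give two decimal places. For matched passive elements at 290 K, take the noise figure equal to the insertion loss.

Convert to linear (a loss of L dB is a gain of −L dB): F_i = 10^(NF_i/10), G_i = 10^(G_i,dB/10)
  Stage 1: F_1 = 10^(1.44/10) = 1.393, G_1 = 10^(−1.44/10) = 0.7178
  Stage 2: F_2 = 10^(7.64/10) = 5.808, G_2 = 10^(17.8/10) = 60.26
Friis cascade:
  F = 1.393 + (5.808 − 1)/0.7178 = 8.091
NF = 10 log₁₀(8.091) = 9.08 dB

9.08 dB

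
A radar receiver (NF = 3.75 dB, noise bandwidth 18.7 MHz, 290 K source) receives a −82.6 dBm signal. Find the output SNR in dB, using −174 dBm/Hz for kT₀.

Noise floor: N = −174 + 10 log₁₀(B) + NF
10 log₁₀(1.87×10⁷) = 72.72 dB
N = −174 + 72.72 + 3.75 = −97.53 dBm
SNR = P_sig − N = −82.6 − (−97.53) = 14.93 dB → 14.9 dB

14.9 dB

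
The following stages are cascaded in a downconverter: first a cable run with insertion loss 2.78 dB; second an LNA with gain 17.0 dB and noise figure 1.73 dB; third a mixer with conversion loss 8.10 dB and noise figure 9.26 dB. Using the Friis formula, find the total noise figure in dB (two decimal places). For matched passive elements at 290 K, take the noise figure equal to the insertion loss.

Convert to linear (a loss of L dB is a gain of −L dB): F_i = 10^(NF_i/10), G_i = 10^(G_i,dB/10)
  Stage 1: F_1 = 10^(2.78/10) = 1.897, G_1 = 10^(−2.78/10) = 0.5272
  Stage 2: F_2 = 10^(1.73/10) = 1.489, G_2 = 10^(17.0/10) = 50.12
  Stage 3: F_3 = 10^(9.26/10) = 8.433, G_3 = 10^(−8.10/10) = 0.1549
Friis cascade:
  F = 1.897 + (1.489 − 1)/0.5272 + (8.433 − 1)/26.42 = 3.106
NF = 10 log₁₀(3.106) = 4.92 dB

4.92 dB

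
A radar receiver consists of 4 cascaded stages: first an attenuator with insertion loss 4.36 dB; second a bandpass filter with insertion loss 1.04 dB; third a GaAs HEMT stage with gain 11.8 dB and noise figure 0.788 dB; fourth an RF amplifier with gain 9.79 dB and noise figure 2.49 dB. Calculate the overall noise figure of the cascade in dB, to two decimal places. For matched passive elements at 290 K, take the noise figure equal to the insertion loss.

Convert to linear (a loss of L dB is a gain of −L dB): F_i = 10^(NF_i/10), G_i = 10^(G_i,dB/10)
  Stage 1: F_1 = 10^(4.36/10) = 2.729, G_1 = 10^(−4.36/10) = 0.3664
  Stage 2: F_2 = 10^(1.04/10) = 1.271, G_2 = 10^(−1.04/10) = 0.7870
  Stage 3: F_3 = 10^(0.788/10) = 1.199, G_3 = 10^(11.8/10) = 15.14
  Stage 4: F_4 = 10^(2.49/10) = 1.774, G_4 = 10^(9.79/10) = 9.528
Friis cascade:
  F = 2.729 + (1.271 − 1)/0.3664 + (1.199 − 1)/0.2884 + (1.774 − 1)/4.365 = 4.335
NF = 10 log₁₀(4.335) = 6.37 dB

6.37 dB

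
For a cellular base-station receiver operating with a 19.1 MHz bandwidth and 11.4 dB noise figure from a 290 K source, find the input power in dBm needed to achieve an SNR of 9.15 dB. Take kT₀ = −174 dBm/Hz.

Sensitivity = −174 + 10 log₁₀(B) + NF + SNR_min
= −174 + 72.81 + 11.4 + 9.15
= −80.64 dBm → −80.6 dBm

−80.6 dBm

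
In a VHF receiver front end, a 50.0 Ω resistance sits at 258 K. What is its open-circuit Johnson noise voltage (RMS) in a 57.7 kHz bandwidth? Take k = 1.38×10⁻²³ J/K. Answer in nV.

V_n = √(4kTRB)
4kTRB = 4 × 1.38×10⁻²³ × 258 × 5.00×10¹ × 5.77×10⁴ = 4.11×10⁻¹⁴ V²
V_n = √(4.11×10⁻¹⁴) = 2.03×10⁻⁷ V = 203 nV

203 nV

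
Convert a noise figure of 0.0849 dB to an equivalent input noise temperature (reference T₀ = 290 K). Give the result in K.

F = 10^(0.0849/10) = 1.01974
T_e = (F − 1)·T₀ = (1.01974 − 1) × 290 = 5.72 K

5.72 K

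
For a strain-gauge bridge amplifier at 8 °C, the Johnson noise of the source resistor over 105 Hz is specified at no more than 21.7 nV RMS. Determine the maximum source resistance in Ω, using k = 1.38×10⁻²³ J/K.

289 Ω

T = 8 °C + 273.15 = 281.15 K
Johnson–Nyquist: V_n = √(4kTRB) ⇒ R = V_n² / (4kTB)
4kTB = 4 × 1.38×10⁻²³ × 281.15 × 1.05×10² = 1.63×10⁻¹⁸
R = (2.17×10⁻⁸)² / 1.63×10⁻¹⁸ = 2.89×10² Ω = 289 Ω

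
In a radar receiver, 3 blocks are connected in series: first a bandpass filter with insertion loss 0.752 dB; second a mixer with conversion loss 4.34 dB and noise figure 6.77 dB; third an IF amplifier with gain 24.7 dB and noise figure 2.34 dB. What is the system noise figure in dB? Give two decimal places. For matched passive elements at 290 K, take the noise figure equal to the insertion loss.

9.01 dB

Convert to linear (a loss of L dB is a gain of −L dB): F_i = 10^(NF_i/10), G_i = 10^(G_i,dB/10)
  Stage 1: F_1 = 10^(0.752/10) = 1.189, G_1 = 10^(−0.752/10) = 0.8410
  Stage 2: F_2 = 10^(6.77/10) = 4.753, G_2 = 10^(−4.34/10) = 0.3681
  Stage 3: F_3 = 10^(2.34/10) = 1.714, G_3 = 10^(24.7/10) = 295.1
Friis cascade:
  F = 1.189 + (4.753 − 1)/0.8410 + (1.714 − 1)/0.3096 = 7.958
NF = 10 log₁₀(7.958) = 9.01 dB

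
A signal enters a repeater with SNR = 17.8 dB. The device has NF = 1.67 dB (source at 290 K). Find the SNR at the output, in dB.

By definition F = SNR_in/SNR_out, so in dB: SNR_out = SNR_in − NF
SNR_out = 17.8 − 1.67 = 16.13 dB

16.13 dB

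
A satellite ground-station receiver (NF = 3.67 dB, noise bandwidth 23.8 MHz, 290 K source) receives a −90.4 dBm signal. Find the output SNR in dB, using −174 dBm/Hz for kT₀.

Noise floor: N = −174 + 10 log₁₀(B) + NF
10 log₁₀(2.38×10⁷) = 73.77 dB
N = −174 + 73.77 + 3.67 = −96.56 dBm
SNR = P_sig − N = −90.4 − (−96.56) = 6.16 dB → 6.2 dB

6.2 dB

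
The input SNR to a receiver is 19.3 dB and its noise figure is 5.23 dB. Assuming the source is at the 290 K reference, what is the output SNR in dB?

14.07 dB

By definition F = SNR_in/SNR_out, so in dB: SNR_out = SNR_in − NF
SNR_out = 19.3 − 5.23 = 14.07 dB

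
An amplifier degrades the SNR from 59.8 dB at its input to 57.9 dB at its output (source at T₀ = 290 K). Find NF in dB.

NF (dB) = SNR_in(dB) − SNR_out(dB) when the source is at T₀
NF = 59.8 − 57.9 = 1.9 dB

1.9 dB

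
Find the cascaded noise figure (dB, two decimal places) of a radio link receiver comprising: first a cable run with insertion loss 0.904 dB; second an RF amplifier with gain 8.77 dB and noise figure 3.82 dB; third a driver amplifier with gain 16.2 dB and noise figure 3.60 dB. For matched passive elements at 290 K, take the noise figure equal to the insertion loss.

Convert to linear (a loss of L dB is a gain of −L dB): F_i = 10^(NF_i/10), G_i = 10^(G_i,dB/10)
  Stage 1: F_1 = 10^(0.904/10) = 1.231, G_1 = 10^(−0.904/10) = 0.8121
  Stage 2: F_2 = 10^(3.82/10) = 2.410, G_2 = 10^(8.77/10) = 7.534
  Stage 3: F_3 = 10^(3.60/10) = 2.291, G_3 = 10^(16.2/10) = 41.69
Friis cascade:
  F = 1.231 + (2.410 − 1)/0.8121 + (2.291 − 1)/6.118 = 3.179
NF = 10 log₁₀(3.179) = 5.02 dB

5.02 dB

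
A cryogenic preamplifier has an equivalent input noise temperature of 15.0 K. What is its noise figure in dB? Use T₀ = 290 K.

0.219 dB

F = 1 + T_e/T₀ = 1 + 15.0/290 = 1.05172
NF = 10 log₁₀(1.05172) = 0.219 dB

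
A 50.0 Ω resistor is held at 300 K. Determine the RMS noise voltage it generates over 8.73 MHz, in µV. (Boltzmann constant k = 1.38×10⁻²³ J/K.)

2.69 µV

V_n = √(4kTRB)
4kTRB = 4 × 1.38×10⁻²³ × 300 × 5.00×10¹ × 8.73×10⁶ = 7.23×10⁻¹² V²
V_n = √(7.23×10⁻¹²) = 2.69×10⁻⁶ V = 2.69 µV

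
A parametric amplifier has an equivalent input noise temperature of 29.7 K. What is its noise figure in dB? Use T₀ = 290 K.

F = 1 + T_e/T₀ = 1 + 29.7/290 = 1.10241
NF = 10 log₁₀(1.10241) = 0.423 dB

0.423 dB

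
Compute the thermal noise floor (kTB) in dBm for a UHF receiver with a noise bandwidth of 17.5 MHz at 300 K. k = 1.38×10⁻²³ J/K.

−101.4 dBm

P_n = kTB = 1.38×10⁻²³ × 300 × 1.75×10⁷ = 7.25×10⁻¹⁴ W
In dBm: 10 log₁₀(7.25×10⁻¹⁴ / 10⁻³) = −101.4 dBm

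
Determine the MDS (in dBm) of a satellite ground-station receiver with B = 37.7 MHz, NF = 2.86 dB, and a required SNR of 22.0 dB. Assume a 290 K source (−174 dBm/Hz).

Sensitivity = −174 + 10 log₁₀(B) + NF + SNR_min
= −174 + 75.76 + 2.86 + 22.0
= −73.38 dBm → −73.4 dBm

−73.4 dBm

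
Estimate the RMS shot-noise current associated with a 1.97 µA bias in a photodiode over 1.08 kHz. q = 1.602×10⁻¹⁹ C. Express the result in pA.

26.1 pA

I_n = √(2qI·B)
2qI·B = 2 × 1.602×10⁻¹⁹ × 1.97×10⁻⁶ × 1.08×10³ = 6.82×10⁻²² A²
I_n = √(6.82×10⁻²²) = 2.61×10⁻¹¹ A = 26.1 pA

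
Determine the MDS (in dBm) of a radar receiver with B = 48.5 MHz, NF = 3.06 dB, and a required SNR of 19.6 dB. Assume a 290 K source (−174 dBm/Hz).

−74.5 dBm

Sensitivity = −174 + 10 log₁₀(B) + NF + SNR_min
= −174 + 76.86 + 3.06 + 19.6
= −74.48 dBm → −74.5 dBm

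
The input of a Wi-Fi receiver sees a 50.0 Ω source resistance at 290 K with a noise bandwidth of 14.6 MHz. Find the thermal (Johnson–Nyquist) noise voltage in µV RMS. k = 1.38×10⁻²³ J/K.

3.42 µV

V_n = √(4kTRB)
4kTRB = 4 × 1.38×10⁻²³ × 290 × 5.00×10¹ × 1.46×10⁷ = 1.17×10⁻¹¹ V²
V_n = √(1.17×10⁻¹¹) = 3.42×10⁻⁶ V = 3.42 µV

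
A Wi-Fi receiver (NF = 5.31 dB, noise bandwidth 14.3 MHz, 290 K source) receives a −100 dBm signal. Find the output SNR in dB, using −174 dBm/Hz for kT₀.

−2.9 dB

Noise floor: N = −174 + 10 log₁₀(B) + NF
10 log₁₀(1.43×10⁷) = 71.55 dB
N = −174 + 71.55 + 5.31 = −97.14 dBm
SNR = P_sig − N = −100 − (−97.14) = −2.86 dB → −2.9 dB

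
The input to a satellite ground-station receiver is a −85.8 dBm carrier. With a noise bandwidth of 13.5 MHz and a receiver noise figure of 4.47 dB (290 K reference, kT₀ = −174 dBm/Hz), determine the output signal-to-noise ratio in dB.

12.4 dB

Noise floor: N = −174 + 10 log₁₀(B) + NF
10 log₁₀(1.35×10⁷) = 71.3 dB
N = −174 + 71.3 + 4.47 = −98.23 dBm
SNR = P_sig − N = −85.8 − (−98.23) = 12.43 dB → 12.4 dB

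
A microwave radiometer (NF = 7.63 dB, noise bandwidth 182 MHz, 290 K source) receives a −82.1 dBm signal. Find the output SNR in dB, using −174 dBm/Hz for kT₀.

1.7 dB

Noise floor: N = −174 + 10 log₁₀(B) + NF
10 log₁₀(1.82×10⁸) = 82.6 dB
N = −174 + 82.6 + 7.63 = −83.77 dBm
SNR = P_sig − N = −82.1 − (−83.77) = 1.67 dB → 1.7 dB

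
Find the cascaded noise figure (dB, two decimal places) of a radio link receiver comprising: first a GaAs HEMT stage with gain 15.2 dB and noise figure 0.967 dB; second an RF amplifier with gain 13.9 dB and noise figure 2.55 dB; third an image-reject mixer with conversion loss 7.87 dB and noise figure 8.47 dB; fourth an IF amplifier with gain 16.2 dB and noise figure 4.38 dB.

1.12 dB

Convert to linear (a loss of L dB is a gain of −L dB): F_i = 10^(NF_i/10), G_i = 10^(G_i,dB/10)
  Stage 1: F_1 = 10^(0.967/10) = 1.249, G_1 = 10^(15.2/10) = 33.11
  Stage 2: F_2 = 10^(2.55/10) = 1.799, G_2 = 10^(13.9/10) = 24.55
  Stage 3: F_3 = 10^(8.47/10) = 7.031, G_3 = 10^(−7.87/10) = 0.1633
  Stage 4: F_4 = 10^(4.38/10) = 2.742, G_4 = 10^(16.2/10) = 41.69
Friis cascade:
  F = 1.249 + (1.799 − 1)/33.11 + (7.031 − 1)/812.8 + (2.742 − 1)/132.7 = 1.294
NF = 10 log₁₀(1.294) = 1.12 dB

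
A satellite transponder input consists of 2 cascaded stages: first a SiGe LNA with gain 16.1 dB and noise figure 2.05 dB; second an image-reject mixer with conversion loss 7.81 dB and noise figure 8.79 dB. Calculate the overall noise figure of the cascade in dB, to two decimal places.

2.47 dB

Convert to linear (a loss of L dB is a gain of −L dB): F_i = 10^(NF_i/10), G_i = 10^(G_i,dB/10)
  Stage 1: F_1 = 10^(2.05/10) = 1.603, G_1 = 10^(16.1/10) = 40.74
  Stage 2: F_2 = 10^(8.79/10) = 7.568, G_2 = 10^(−7.81/10) = 0.1656
Friis cascade:
  F = 1.603 + (7.568 − 1)/40.74 = 1.764
NF = 10 log₁₀(1.764) = 2.47 dB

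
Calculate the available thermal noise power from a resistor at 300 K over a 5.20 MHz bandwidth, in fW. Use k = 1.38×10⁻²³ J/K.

21.5 fW

P_n = kTB = 1.38×10⁻²³ × 300 × 5.20×10⁶ = 2.15×10⁻¹⁴ W = 21.5 fW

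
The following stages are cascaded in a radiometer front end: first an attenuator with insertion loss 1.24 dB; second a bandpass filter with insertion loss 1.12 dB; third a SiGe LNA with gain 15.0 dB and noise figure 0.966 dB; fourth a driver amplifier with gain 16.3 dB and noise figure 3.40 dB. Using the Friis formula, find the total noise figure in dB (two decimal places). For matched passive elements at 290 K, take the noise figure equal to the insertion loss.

Convert to linear (a loss of L dB is a gain of −L dB): F_i = 10^(NF_i/10), G_i = 10^(G_i,dB/10)
  Stage 1: F_1 = 10^(1.24/10) = 1.330, G_1 = 10^(−1.24/10) = 0.7516
  Stage 2: F_2 = 10^(1.12/10) = 1.294, G_2 = 10^(−1.12/10) = 0.7727
  Stage 3: F_3 = 10^(0.966/10) = 1.249, G_3 = 10^(15.0/10) = 31.62
  Stage 4: F_4 = 10^(3.40/10) = 2.188, G_4 = 10^(16.3/10) = 42.66
Friis cascade:
  F = 1.330 + (1.294 − 1)/0.7516 + (1.249 − 1)/0.5808 + (2.188 − 1)/18.37 = 2.215
NF = 10 log₁₀(2.215) = 3.45 dB

3.45 dB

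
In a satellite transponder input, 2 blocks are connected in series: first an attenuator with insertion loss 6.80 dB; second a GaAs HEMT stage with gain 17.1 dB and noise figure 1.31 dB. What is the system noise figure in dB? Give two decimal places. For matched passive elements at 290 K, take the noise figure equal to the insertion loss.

8.11 dB

Convert to linear (a loss of L dB is a gain of −L dB): F_i = 10^(NF_i/10), G_i = 10^(G_i,dB/10)
  Stage 1: F_1 = 10^(6.80/10) = 4.786, G_1 = 10^(−6.80/10) = 0.2089
  Stage 2: F_2 = 10^(1.31/10) = 1.352, G_2 = 10^(17.1/10) = 51.29
Friis cascade:
  F = 4.786 + (1.352 − 1)/0.2089 = 6.471
NF = 10 log₁₀(6.471) = 8.11 dB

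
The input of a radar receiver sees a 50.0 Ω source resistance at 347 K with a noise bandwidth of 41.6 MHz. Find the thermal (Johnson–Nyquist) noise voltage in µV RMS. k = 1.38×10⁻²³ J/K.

6.31 µV

V_n = √(4kTRB)
4kTRB = 4 × 1.38×10⁻²³ × 347 × 5.00×10¹ × 4.16×10⁷ = 3.98×10⁻¹¹ V²
V_n = √(3.98×10⁻¹¹) = 6.31×10⁻⁶ V = 6.31 µV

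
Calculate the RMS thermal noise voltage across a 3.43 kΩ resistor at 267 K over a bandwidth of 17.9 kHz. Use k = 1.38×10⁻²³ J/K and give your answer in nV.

951 nV

V_n = √(4kTRB)
4kTRB = 4 × 1.38×10⁻²³ × 267 × 3.43×10³ × 1.79×10⁴ = 9.05×10⁻¹³ V²
V_n = √(9.05×10⁻¹³) = 9.51×10⁻⁷ V = 951 nV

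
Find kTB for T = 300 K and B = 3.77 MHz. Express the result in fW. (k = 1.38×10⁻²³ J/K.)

15.6 fW

P_n = kTB = 1.38×10⁻²³ × 300 × 3.77×10⁶ = 1.56×10⁻¹⁴ W = 15.6 fW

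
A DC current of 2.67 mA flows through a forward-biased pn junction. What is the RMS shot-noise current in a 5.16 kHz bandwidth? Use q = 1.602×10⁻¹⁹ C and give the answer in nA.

I_n = √(2qI·B)
2qI·B = 2 × 1.602×10⁻¹⁹ × 2.67×10⁻³ × 5.16×10³ = 4.41×10⁻¹⁸ A²
I_n = √(4.41×10⁻¹⁸) = 2.10×10⁻⁹ A = 2.10 nA

2.10 nA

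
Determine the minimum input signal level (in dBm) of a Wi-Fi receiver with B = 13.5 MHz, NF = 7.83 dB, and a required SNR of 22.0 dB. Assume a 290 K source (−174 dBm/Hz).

−72.9 dBm

Sensitivity = −174 + 10 log₁₀(B) + NF + SNR_min
= −174 + 71.3 + 7.83 + 22.0
= −72.87 dBm → −72.9 dBm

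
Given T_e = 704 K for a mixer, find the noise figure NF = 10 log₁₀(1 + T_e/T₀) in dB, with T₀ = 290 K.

F = 1 + T_e/T₀ = 1 + 704/290 = 3.42759
NF = 10 log₁₀(3.42759) = 5.35 dB

5.35 dB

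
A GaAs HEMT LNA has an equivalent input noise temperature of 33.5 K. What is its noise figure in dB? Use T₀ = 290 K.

F = 1 + T_e/T₀ = 1 + 33.5/290 = 1.11552
NF = 10 log₁₀(1.11552) = 0.475 dB

0.475 dB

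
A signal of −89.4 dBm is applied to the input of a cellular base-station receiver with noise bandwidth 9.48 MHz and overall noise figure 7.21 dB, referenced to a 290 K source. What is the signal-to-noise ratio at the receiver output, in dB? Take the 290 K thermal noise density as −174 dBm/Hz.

7.6 dB

Noise floor: N = −174 + 10 log₁₀(B) + NF
10 log₁₀(9.48×10⁶) = 69.77 dB
N = −174 + 69.77 + 7.21 = −97.02 dBm
SNR = P_sig − N = −89.4 − (−97.02) = 7.62 dB → 7.6 dB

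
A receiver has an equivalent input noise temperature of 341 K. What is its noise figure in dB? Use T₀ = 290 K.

F = 1 + T_e/T₀ = 1 + 341/290 = 2.17586
NF = 10 log₁₀(2.17586) = 3.38 dB

3.38 dB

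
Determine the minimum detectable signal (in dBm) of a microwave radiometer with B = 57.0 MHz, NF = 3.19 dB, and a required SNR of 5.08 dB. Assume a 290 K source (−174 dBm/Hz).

−88.2 dBm

Sensitivity = −174 + 10 log₁₀(B) + NF + SNR_min
= −174 + 77.56 + 3.19 + 5.08
= −88.17 dBm → −88.2 dBm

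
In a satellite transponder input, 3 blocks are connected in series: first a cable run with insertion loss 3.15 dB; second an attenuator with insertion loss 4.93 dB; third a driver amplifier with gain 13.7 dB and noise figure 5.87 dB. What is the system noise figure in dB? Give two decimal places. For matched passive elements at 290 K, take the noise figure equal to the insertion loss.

Convert to linear (a loss of L dB is a gain of −L dB): F_i = 10^(NF_i/10), G_i = 10^(G_i,dB/10)
  Stage 1: F_1 = 10^(3.15/10) = 2.065, G_1 = 10^(−3.15/10) = 0.4842
  Stage 2: F_2 = 10^(4.93/10) = 3.112, G_2 = 10^(−4.93/10) = 0.3214
  Stage 3: F_3 = 10^(5.87/10) = 3.864, G_3 = 10^(13.7/10) = 23.44
Friis cascade:
  F = 2.065 + (3.112 − 1)/0.4842 + (3.864 − 1)/0.1556 = 24.83
NF = 10 log₁₀(24.83) = 13.95 dB

13.95 dB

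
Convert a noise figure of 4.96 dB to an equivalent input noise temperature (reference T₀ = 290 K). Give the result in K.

F = 10^(4.96/10) = 3.13329
T_e = (F − 1)·T₀ = (3.13329 − 1) × 290 = 619 K

619 K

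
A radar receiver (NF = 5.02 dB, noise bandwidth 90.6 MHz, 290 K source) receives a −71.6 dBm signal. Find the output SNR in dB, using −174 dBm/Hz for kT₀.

17.8 dB

Noise floor: N = −174 + 10 log₁₀(B) + NF
10 log₁₀(9.06×10⁷) = 79.57 dB
N = −174 + 79.57 + 5.02 = −89.41 dBm
SNR = P_sig − N = −71.6 − (−89.41) = 17.81 dB → 17.8 dB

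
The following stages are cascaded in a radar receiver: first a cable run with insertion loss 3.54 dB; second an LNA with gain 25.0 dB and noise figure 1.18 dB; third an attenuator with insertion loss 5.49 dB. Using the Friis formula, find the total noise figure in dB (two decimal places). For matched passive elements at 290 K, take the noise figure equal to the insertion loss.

Convert to linear (a loss of L dB is a gain of −L dB): F_i = 10^(NF_i/10), G_i = 10^(G_i,dB/10)
  Stage 1: F_1 = 10^(3.54/10) = 2.259, G_1 = 10^(−3.54/10) = 0.4426
  Stage 2: F_2 = 10^(1.18/10) = 1.312, G_2 = 10^(25.0/10) = 316.2
  Stage 3: F_3 = 10^(5.49/10) = 3.540, G_3 = 10^(−5.49/10) = 0.2825
Friis cascade:
  F = 2.259 + (1.312 − 1)/0.4426 + (3.540 − 1)/140.0 = 2.983
NF = 10 log₁₀(2.983) = 4.75 dB

4.75 dB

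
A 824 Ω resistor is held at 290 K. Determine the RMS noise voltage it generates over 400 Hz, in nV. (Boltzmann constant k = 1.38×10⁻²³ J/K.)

V_n = √(4kTRB)
4kTRB = 4 × 1.38×10⁻²³ × 290 × 8.24×10² × 4.00×10² = 5.28×10⁻¹⁵ V²
V_n = √(5.28×10⁻¹⁵) = 7.26×10⁻⁸ V = 72.6 nV

72.6 nV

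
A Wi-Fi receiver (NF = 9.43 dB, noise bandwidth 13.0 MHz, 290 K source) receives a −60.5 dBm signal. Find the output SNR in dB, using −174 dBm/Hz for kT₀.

32.9 dB

Noise floor: N = −174 + 10 log₁₀(B) + NF
10 log₁₀(1.30×10⁷) = 71.14 dB
N = −174 + 71.14 + 9.43 = −93.43 dBm
SNR = P_sig − N = −60.5 − (−93.43) = 32.93 dB → 32.9 dB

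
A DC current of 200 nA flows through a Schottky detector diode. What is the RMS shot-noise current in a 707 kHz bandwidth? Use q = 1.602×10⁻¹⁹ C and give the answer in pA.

213 pA

I_n = √(2qI·B)
2qI·B = 2 × 1.602×10⁻¹⁹ × 2.00×10⁻⁷ × 7.07×10⁵ = 4.53×10⁻²⁰ A²
I_n = √(4.53×10⁻²⁰) = 2.13×10⁻¹⁰ A = 213 pA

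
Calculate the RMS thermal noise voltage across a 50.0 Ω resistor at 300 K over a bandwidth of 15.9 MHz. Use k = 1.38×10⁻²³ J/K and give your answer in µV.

V_n = √(4kTRB)
4kTRB = 4 × 1.38×10⁻²³ × 300 × 5.00×10¹ × 1.59×10⁷ = 1.32×10⁻¹¹ V²
V_n = √(1.32×10⁻¹¹) = 3.63×10⁻⁶ V = 3.63 µV

3.63 µV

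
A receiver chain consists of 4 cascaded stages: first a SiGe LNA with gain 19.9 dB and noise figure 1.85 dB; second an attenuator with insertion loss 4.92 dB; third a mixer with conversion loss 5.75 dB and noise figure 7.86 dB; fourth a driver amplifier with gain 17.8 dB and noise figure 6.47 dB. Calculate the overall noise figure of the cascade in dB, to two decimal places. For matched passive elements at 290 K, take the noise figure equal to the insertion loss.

3.27 dB

Convert to linear (a loss of L dB is a gain of −L dB): F_i = 10^(NF_i/10), G_i = 10^(G_i,dB/10)
  Stage 1: F_1 = 10^(1.85/10) = 1.531, G_1 = 10^(19.9/10) = 97.72
  Stage 2: F_2 = 10^(4.92/10) = 3.105, G_2 = 10^(−4.92/10) = 0.3221
  Stage 3: F_3 = 10^(7.86/10) = 6.109, G_3 = 10^(−5.75/10) = 0.2661
  Stage 4: F_4 = 10^(6.47/10) = 4.436, G_4 = 10^(17.8/10) = 60.26
Friis cascade:
  F = 1.531 + (3.105 − 1)/97.72 + (6.109 − 1)/31.48 + (4.436 − 1)/8.375 = 2.125
NF = 10 log₁₀(2.125) = 3.27 dB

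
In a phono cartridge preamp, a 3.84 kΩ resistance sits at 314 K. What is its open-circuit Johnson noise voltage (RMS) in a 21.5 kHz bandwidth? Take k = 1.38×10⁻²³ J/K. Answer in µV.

1.20 µV

V_n = √(4kTRB)
4kTRB = 4 × 1.38×10⁻²³ × 314 × 3.84×10³ × 2.15×10⁴ = 1.43×10⁻¹² V²
V_n = √(1.43×10⁻¹²) = 1.20×10⁻⁶ V = 1.20 µV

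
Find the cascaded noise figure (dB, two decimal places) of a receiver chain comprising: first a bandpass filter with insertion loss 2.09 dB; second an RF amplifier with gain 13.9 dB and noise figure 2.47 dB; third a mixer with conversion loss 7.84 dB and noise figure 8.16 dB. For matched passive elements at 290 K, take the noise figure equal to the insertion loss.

Convert to linear (a loss of L dB is a gain of −L dB): F_i = 10^(NF_i/10), G_i = 10^(G_i,dB/10)
  Stage 1: F_1 = 10^(2.09/10) = 1.618, G_1 = 10^(−2.09/10) = 0.6180
  Stage 2: F_2 = 10^(2.47/10) = 1.766, G_2 = 10^(13.9/10) = 24.55
  Stage 3: F_3 = 10^(8.16/10) = 6.546, G_3 = 10^(−7.84/10) = 0.1644
Friis cascade:
  F = 1.618 + (1.766 − 1)/0.6180 + (6.546 − 1)/15.17 = 3.223
NF = 10 log₁₀(3.223) = 5.08 dB

5.08 dB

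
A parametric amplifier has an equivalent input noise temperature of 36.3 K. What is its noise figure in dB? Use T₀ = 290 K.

F = 1 + T_e/T₀ = 1 + 36.3/290 = 1.12517
NF = 10 log₁₀(1.12517) = 0.512 dB

0.512 dB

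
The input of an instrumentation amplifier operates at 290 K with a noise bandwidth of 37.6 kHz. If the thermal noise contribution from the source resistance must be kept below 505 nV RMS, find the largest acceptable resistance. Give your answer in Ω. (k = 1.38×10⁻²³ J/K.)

424 Ω

Johnson–Nyquist: V_n = √(4kTRB) ⇒ R = V_n² / (4kTB)
4kTB = 4 × 1.38×10⁻²³ × 290 × 3.76×10⁴ = 6.02×10⁻¹⁶
R = (5.05×10⁻⁷)² / 6.02×10⁻¹⁶ = 4.24×10² Ω = 424 Ω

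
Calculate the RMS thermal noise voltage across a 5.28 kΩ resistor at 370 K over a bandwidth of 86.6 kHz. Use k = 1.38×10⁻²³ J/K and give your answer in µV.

V_n = √(4kTRB)
4kTRB = 4 × 1.38×10⁻²³ × 370 × 5.28×10³ × 8.66×10⁴ = 9.34×10⁻¹² V²
V_n = √(9.34×10⁻¹²) = 3.06×10⁻⁶ V = 3.06 µV

3.06 µV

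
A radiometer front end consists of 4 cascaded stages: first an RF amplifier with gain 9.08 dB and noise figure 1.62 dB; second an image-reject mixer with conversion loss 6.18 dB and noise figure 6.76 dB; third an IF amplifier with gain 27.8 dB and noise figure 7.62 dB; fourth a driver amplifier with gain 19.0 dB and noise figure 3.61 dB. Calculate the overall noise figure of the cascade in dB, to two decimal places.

6.40 dB

Convert to linear (a loss of L dB is a gain of −L dB): F_i = 10^(NF_i/10), G_i = 10^(G_i,dB/10)
  Stage 1: F_1 = 10^(1.62/10) = 1.452, G_1 = 10^(9.08/10) = 8.091
  Stage 2: F_2 = 10^(6.76/10) = 4.742, G_2 = 10^(−6.18/10) = 0.2410
  Stage 3: F_3 = 10^(7.62/10) = 5.781, G_3 = 10^(27.8/10) = 602.6
  Stage 4: F_4 = 10^(3.61/10) = 2.296, G_4 = 10^(19.0/10) = 79.43
Friis cascade:
  F = 1.452 + (4.742 − 1)/8.091 + (5.781 − 1)/1.950 + (2.296 − 1)/1175 = 4.368
NF = 10 log₁₀(4.368) = 6.40 dB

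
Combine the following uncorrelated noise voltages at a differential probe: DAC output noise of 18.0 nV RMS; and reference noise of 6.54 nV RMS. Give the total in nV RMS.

Uncorrelated sources add in power (mean-square): V_tot = √(ΣV_i²)
V_tot = √[(1.80×10⁻⁸)² + (6.54×10⁻⁹)²] = 1.92×10⁻⁸ V = 19.2 nV

19.2 nV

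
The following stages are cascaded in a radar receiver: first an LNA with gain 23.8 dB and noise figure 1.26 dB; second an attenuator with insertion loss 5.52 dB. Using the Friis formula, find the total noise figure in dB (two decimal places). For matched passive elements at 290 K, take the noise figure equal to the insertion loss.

Convert to linear (a loss of L dB is a gain of −L dB): F_i = 10^(NF_i/10), G_i = 10^(G_i,dB/10)
  Stage 1: F_1 = 10^(1.26/10) = 1.337, G_1 = 10^(23.8/10) = 239.9
  Stage 2: F_2 = 10^(5.52/10) = 3.565, G_2 = 10^(−5.52/10) = 0.2805
Friis cascade:
  F = 1.337 + (3.565 − 1)/239.9 = 1.347
NF = 10 log₁₀(1.347) = 1.29 dB

1.29 dB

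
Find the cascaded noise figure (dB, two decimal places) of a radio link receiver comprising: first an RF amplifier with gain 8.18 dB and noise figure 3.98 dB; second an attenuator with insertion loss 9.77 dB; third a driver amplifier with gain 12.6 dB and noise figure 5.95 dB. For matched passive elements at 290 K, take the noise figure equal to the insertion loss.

Convert to linear (a loss of L dB is a gain of −L dB): F_i = 10^(NF_i/10), G_i = 10^(G_i,dB/10)
  Stage 1: F_1 = 10^(3.98/10) = 2.500, G_1 = 10^(8.18/10) = 6.577
  Stage 2: F_2 = 10^(9.77/10) = 9.484, G_2 = 10^(−9.77/10) = 0.1054
  Stage 3: F_3 = 10^(5.95/10) = 3.936, G_3 = 10^(12.6/10) = 18.20
Friis cascade:
  F = 2.500 + (9.484 − 1)/6.577 + (3.936 − 1)/0.6934 = 8.024
NF = 10 log₁₀(8.024) = 9.04 dB

9.04 dB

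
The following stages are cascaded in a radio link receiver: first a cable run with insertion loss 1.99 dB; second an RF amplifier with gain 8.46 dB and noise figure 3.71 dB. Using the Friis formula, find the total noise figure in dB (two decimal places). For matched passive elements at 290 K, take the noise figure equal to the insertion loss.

5.70 dB

Convert to linear (a loss of L dB is a gain of −L dB): F_i = 10^(NF_i/10), G_i = 10^(G_i,dB/10)
  Stage 1: F_1 = 10^(1.99/10) = 1.581, G_1 = 10^(−1.99/10) = 0.6324
  Stage 2: F_2 = 10^(3.71/10) = 2.350, G_2 = 10^(8.46/10) = 7.015
Friis cascade:
  F = 1.581 + (2.350 − 1)/0.6324 = 3.715
NF = 10 log₁₀(3.715) = 5.70 dB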